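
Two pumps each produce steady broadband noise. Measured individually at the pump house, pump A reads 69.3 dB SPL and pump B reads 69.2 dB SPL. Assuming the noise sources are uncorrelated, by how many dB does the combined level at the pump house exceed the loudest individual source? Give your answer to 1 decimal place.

Uncorrelated sources add in intensity (power), not in dB.
L_total = 10·log₁₀(10^(69.3/10) + 10^(69.2/10)) = 72.26 dB SPL.
Excess over the loudest (69.3 dB): 72.26 − 69.3 = 3.0 dB.

3.0 dB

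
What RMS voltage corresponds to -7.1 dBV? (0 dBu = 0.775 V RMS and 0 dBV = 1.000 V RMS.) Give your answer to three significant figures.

V = 1.000 V × 10^(-7.1/20).
= 1.000 × 0.4416 = 0.442 V.

0.442 V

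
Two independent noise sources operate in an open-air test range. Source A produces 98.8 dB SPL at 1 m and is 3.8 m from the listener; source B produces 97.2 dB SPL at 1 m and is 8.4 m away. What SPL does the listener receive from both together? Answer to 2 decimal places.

At the listener: L_A = 98.8 − 20·log₁₀(3.8) = 87.204 dB; L_B = 97.2 − 20·log₁₀(8.4) = 78.714 dB.
Combined: 10·log₁₀(10^(87.204/10)+10^(78.714/10)) = 87.78 dB SPL.

87.78 dB SPL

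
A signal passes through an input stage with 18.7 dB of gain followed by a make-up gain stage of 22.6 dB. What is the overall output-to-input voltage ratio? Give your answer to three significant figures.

Net gain = 18.7 + 22.6 = 41.3 dB.
Voltage ratio = 10^(41.3/20) = 116.

116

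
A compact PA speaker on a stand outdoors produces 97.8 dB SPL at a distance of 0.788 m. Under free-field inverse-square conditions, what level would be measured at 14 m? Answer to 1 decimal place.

For a point source in a free field, ΔL = −20·log₁₀(d₂/d₁).
ΔL = −20·log₁₀(14/0.788) = -24.99 dB, so L₂ = 97.8 + (-24.99) = 72.8 dB SPL.

72.8 dB SPL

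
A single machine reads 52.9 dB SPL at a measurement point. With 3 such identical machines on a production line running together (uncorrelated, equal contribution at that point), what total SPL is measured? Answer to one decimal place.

3 equal incoherent sources raise the level by 10·log₁₀(3) = 4.77 dB.
L_total = 52.9 + 4.77 = 57.7 dB SPL.

57.7 dB SPL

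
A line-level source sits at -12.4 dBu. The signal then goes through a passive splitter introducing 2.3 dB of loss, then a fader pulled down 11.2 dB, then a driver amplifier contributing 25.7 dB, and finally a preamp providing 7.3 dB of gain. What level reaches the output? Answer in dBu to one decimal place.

+7.1 dBu

In dB, series stages simply add:
-12.4 − 2.3 − 11.2 + 25.7 + 7.3 = +7.1 dBu.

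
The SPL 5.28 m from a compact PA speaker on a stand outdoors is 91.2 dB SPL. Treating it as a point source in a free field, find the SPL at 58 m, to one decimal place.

Inverse-square spreading gives ΔL = −20·log₁₀(d₂/d₁).
ΔL = −20·log₁₀(58/5.28) = -20.82 dB, so L₂ = 91.2 + (-20.82) = 70.4 dB SPL.

70.4 dB SPL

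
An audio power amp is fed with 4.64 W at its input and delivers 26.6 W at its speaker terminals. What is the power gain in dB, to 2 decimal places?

For a power ratio, dB = 10·log₁₀(P₂/P₁).
10·log₁₀(26.6/4.64) = 10·log₁₀(5.733) = 7.58 dB.

7.58 dB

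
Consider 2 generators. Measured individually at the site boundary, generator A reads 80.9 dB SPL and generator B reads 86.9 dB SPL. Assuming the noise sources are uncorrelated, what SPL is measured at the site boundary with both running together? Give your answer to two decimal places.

Add the sources as powers (linear), then convert back to dB:
L_total = 10·log₁₀(10^(80.9/10) + 10^(86.9/10)) = 10·log₁₀(612800000) = 87.87 dB SPL.

87.87 dB SPL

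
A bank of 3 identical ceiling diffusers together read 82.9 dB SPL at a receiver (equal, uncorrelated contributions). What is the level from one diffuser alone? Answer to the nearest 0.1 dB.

78.1 dB SPL

3 equal incoherent sources add 10·log₁₀(3) = 4.77 dB over one source.
L_one = 82.9 − 4.77 = 78.1 dB SPL.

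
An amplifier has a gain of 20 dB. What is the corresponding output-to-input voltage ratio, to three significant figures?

10.0

Voltage ratio = 10^(dB/20).
10^(20/20) = 10^(1.000) = 10.0.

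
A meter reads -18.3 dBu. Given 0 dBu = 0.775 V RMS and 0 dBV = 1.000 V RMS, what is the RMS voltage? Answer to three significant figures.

V = 0.775 V × 10^(-18.3/20).
= 0.775 × 0.1216 = 0.0943 V.

0.0943 V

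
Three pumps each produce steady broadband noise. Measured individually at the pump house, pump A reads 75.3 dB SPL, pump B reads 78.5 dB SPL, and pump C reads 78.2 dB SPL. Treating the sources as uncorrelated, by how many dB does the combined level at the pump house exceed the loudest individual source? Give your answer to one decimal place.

Add the sources as powers (linear), then convert back to dB:
L_total = 10·log₁₀(10^(75.3/10) + 10^(78.5/10) + 10^(78.2/10)) = 82.32 dB SPL.
Excess over the loudest (78.5 dB): 82.32 − 78.5 = 3.8 dB.

3.8 dB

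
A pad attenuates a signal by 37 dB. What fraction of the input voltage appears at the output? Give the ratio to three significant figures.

Voltage ratio = 10^(dB/20).
10^(-37/20) = 10^(-1.850) = 0.0141.

0.0141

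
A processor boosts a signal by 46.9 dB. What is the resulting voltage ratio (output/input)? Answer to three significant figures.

221

Voltage ratio = 10^(dB/20).
10^(46.9/20) = 10^(2.345) = 221.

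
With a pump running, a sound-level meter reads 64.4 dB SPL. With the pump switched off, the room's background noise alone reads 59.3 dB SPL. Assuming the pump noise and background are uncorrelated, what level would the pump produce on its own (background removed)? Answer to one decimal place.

Background correction is a power subtraction:
L_src = 10·log₁₀(10^(64.4/10) − 10^(59.3/10)) = 10·log₁₀(1903000) = 62.8 dB SPL.

62.8 dB SPL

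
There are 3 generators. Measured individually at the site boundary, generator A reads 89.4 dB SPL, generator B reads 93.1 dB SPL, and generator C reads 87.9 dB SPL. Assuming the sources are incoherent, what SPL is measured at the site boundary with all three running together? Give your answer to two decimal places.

Add the sources as powers (linear), then convert back to dB:
L_total = 10·log₁₀(10^(89.4/10) + 10^(93.1/10) + 10^(87.9/10)) = 10·log₁₀(3529000000) = 95.48 dB SPL.

95.48 dB SPL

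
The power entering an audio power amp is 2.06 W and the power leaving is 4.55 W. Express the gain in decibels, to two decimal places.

Power is a power quantity, so gain = 10·log₁₀(P_out/P_in).
10·log₁₀(4.55/2.06) = 10·log₁₀(2.209) = 3.44 dB.

3.44 dB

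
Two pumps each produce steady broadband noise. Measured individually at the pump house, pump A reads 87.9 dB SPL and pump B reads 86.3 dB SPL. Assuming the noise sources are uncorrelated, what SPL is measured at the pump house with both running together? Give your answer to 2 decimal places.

90.18 dB SPL

Incoherent sources sum as intensities:
L_total = 10·log₁₀(10^(87.9/10) + 10^(86.3/10)) = 10·log₁₀(1043000000) = 90.18 dB SPL.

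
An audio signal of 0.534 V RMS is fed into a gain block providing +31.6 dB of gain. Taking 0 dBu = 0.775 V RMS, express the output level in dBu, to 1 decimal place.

Input level: 20·log₁₀(0.534/0.775) = -3.24 dBu.
Output: -3.24 + 31.6 = +28.4 dBu.

+28.4 dBu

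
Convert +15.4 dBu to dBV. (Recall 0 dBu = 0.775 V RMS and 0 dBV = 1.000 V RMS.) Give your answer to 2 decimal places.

+13.19 dBV

The offset between the scales is 20·log₁₀(0.775/1.000) = −2.214 dB.
So dBV = +15.4 − 2.214 = +13.19 dBV.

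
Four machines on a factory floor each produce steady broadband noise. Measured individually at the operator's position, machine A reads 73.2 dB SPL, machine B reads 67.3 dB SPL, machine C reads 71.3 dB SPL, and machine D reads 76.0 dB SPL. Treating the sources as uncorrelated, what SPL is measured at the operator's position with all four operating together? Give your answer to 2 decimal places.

79.01 dB SPL

Add the sources as powers (linear), then convert back to dB:
L_total = 10·log₁₀(10^(73.2/10) + 10^(67.3/10) + 10^(71.3/10) + 10^(76.0/10)) = 10·log₁₀(79560000) = 79.01 dB SPL.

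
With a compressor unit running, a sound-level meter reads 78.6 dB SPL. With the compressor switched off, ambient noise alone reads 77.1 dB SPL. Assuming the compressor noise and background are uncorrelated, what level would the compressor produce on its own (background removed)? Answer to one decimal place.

73.3 dB SPL

Subtract intensities: L_src = 10·log₁₀(10^(L_total/10) − 10^(L_bg/10)).
L_src = 10·log₁₀(10^(78.6/10) − 10^(77.1/10)) = 10·log₁₀(21160000) = 73.3 dB SPL.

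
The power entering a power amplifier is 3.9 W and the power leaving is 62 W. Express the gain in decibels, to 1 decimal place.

12.0 dB

Power ratio → dB uses the 10·log₁₀ form:
10·log₁₀(62/3.9) = 10·log₁₀(15.90) = 12.0 dB.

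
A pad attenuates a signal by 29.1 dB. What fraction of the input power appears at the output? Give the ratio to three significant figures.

Power ratio = 10^(dB/10).
10^(-29.1/10) = 10^(-2.910) = 0.00123.

0.00123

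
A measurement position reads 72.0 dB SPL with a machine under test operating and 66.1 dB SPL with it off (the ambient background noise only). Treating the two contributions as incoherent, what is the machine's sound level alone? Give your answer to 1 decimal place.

Background correction is a power subtraction:
L_src = 10·log₁₀(10^(72.0/10) − 10^(66.1/10)) = 10·log₁₀(11780000) = 70.7 dB SPL.

70.7 dB SPL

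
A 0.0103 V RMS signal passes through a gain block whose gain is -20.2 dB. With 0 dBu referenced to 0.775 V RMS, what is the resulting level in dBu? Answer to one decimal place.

-57.7 dBu

Input level: 20·log₁₀(0.0103/0.775) = -37.53 dBu.
Output: -37.53 − 20.2 = -57.7 dBu.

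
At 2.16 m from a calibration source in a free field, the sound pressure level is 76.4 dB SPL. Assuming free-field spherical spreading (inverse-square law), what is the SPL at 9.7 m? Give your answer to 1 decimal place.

Inverse-square spreading gives ΔL = −20·log₁₀(d₂/d₁).
ΔL = −20·log₁₀(9.7/2.16) = -13.05 dB, so L₂ = 76.4 + (-13.05) = 63.4 dB SPL.

63.4 dB SPL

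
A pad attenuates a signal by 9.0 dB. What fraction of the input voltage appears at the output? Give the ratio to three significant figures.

0.355

Voltage ratio = 10^(dB/20).
10^(-9.0/20) = 10^(-0.4500) = 0.355.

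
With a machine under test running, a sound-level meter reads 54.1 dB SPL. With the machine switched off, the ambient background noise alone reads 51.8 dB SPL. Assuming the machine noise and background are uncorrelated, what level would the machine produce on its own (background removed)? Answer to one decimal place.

50.2 dB SPL

Remove the background by subtracting linear intensities:
L_src = 10·log₁₀(10^(54.1/10) − 10^(51.8/10)) = 10·log₁₀(105700) = 50.2 dB SPL.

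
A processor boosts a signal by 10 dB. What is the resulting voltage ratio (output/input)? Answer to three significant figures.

3.16

Voltage ratio = 10^(dB/20).
10^(10/20) = 10^(0.5000) = 3.16.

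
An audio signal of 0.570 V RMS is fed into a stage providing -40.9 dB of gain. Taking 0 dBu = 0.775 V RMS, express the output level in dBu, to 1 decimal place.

-43.6 dBu

Input level: 20·log₁₀(0.570/0.775) = -2.67 dBu.
Output: -2.67 − 40.9 = -43.6 dBu.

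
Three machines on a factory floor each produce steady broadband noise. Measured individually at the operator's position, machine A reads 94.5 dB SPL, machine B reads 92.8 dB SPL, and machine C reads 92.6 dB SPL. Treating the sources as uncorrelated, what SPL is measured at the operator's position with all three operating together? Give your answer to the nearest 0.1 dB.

Add the sources as powers (linear), then convert back to dB:
L_total = 10·log₁₀(10^(94.5/10) + 10^(92.8/10) + 10^(92.6/10)) = 10·log₁₀(6544000000) = 98.2 dB SPL.

98.2 dB SPL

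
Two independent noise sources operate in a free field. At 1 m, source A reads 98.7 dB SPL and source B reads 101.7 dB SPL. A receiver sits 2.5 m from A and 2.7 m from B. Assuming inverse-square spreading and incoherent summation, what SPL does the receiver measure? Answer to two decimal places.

95.07 dB SPL

At the listener: L_A = 98.7 − 20·log₁₀(2.5) = 90.741 dB; L_B = 101.7 − 20·log₁₀(2.7) = 93.073 dB.
Combined: 10·log₁₀(10^(90.741/10)+10^(93.073/10)) = 95.07 dB SPL.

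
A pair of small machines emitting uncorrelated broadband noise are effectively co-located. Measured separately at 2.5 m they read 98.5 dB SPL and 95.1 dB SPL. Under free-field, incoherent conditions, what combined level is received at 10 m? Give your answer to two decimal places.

Combined at 2.5 m: 10·log₁₀(10^(98.5/10)+10^(95.1/10)) = 100.135 dB SPL.
Then apply −20·log₁₀(10/2.5) = -12.041 dB → 88.09 dB SPL.

88.09 dB SPL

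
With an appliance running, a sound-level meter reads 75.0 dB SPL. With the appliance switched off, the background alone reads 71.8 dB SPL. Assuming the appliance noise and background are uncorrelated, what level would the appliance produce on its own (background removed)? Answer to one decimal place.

Subtract intensities: L_src = 10·log₁₀(10^(L_total/10) − 10^(L_bg/10)).
L_src = 10·log₁₀(10^(75.0/10) − 10^(71.8/10)) = 10·log₁₀(16490000) = 72.2 dB SPL.

72.2 dB SPL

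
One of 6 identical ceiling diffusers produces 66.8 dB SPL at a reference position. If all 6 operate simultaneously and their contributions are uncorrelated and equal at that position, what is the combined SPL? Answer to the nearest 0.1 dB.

6 equal incoherent sources raise the level by 10·log₁₀(6) = 7.78 dB.
L_total = 66.8 + 7.78 = 74.6 dB SPL.

74.6 dB SPL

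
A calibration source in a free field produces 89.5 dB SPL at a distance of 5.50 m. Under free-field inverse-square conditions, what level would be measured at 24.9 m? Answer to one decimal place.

Free-field point source: level drops by 20·log₁₀ of the distance ratio.
ΔL = −20·log₁₀(24.9/5.50) = -13.12 dB, so L₂ = 89.5 + (-13.12) = 76.4 dB SPL.

76.4 dB SPL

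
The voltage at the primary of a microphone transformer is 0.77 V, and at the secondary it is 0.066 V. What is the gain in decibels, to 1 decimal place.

-21.3 dB

Voltage ratio → dB uses the 20·log₁₀ form:
20·log₁₀(0.066/0.77) = 20·log₁₀(0.08571) = -21.3 dB.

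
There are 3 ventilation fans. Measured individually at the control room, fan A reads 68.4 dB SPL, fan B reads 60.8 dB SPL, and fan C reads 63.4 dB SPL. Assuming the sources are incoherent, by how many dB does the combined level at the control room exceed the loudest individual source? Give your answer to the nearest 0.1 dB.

Incoherent sources sum as intensities:
L_total = 10·log₁₀(10^(68.4/10) + 10^(60.8/10) + 10^(63.4/10)) = 70.13 dB SPL.
Excess over the loudest (68.4 dB): 70.13 − 68.4 = 1.7 dB.

1.7 dB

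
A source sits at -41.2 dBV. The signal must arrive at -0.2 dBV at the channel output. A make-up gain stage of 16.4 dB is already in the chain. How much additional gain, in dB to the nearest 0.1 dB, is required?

The required make-up gain is the shortfall in the dB sum.
G = -0.2 − (-41.2) − 16.4 = 24.6 dB.

24.6 dB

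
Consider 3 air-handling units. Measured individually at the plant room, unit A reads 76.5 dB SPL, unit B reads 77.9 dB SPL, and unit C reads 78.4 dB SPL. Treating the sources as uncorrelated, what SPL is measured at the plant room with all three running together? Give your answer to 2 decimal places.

Uncorrelated sources add in intensity (power), not in dB.
L_total = 10·log₁₀(10^(76.5/10) + 10^(77.9/10) + 10^(78.4/10)) = 10·log₁₀(175500000) = 82.44 dB SPL.

82.44 dB SPL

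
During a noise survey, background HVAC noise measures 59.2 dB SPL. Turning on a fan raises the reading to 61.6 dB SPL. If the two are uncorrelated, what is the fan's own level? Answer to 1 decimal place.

Subtract intensities: L_src = 10·log₁₀(10^(L_total/10) − 10^(L_bg/10)).
L_src = 10·log₁₀(10^(61.6/10) − 10^(59.2/10)) = 10·log₁₀(613700) = 57.9 dB SPL.

57.9 dB SPL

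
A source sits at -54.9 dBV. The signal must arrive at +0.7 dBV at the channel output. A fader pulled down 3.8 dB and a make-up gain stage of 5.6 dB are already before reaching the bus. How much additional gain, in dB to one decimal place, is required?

The required make-up gain is the shortfall in the dB sum.
G = +0.7 − (-54.9) + 3.8 − 5.6 = 53.8 dB.

53.8 dB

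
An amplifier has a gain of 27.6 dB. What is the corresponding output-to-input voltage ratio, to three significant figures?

24.0

Voltage ratio = 10^(dB/20).
10^(27.6/20) = 10^(1.380) = 24.0.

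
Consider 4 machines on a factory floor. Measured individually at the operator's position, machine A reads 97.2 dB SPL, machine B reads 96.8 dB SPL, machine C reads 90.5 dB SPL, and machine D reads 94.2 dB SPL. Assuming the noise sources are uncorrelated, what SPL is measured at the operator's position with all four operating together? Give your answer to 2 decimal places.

Incoherent sources sum as intensities:
L_total = 10·log₁₀(10^(97.2/10) + 10^(96.8/10) + 10^(90.5/10) + 10^(94.2/10)) = 10·log₁₀(13787000000) = 101.39 dB SPL.

101.39 dB SPL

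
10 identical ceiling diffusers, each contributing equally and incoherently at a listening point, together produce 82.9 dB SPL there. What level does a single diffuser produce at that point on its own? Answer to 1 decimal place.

72.9 dB SPL

10 equal incoherent sources add 10·log₁₀(10) = 10.00 dB over one source.
L_one = 82.9 − 10.00 = 72.9 dB SPL.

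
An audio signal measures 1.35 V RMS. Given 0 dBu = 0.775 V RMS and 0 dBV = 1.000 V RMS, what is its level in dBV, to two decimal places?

+2.61 dBV

dBV = 20·log₁₀(V / 1.000 V).
20·log₁₀(1.35/1.000) = +2.61 dBV.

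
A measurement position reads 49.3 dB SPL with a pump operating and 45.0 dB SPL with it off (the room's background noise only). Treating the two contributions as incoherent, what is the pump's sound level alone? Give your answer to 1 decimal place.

47.3 dB SPL

Remove the background by subtracting linear intensities:
L_src = 10·log₁₀(10^(49.3/10) − 10^(45.0/10)) = 10·log₁₀(53490) = 47.3 dB SPL.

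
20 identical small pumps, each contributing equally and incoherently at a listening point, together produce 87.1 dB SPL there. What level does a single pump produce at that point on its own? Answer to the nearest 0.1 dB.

74.1 dB SPL

20 equal incoherent sources add 10·log₁₀(20) = 13.01 dB over one source.
L_one = 87.1 − 13.01 = 74.1 dB SPL.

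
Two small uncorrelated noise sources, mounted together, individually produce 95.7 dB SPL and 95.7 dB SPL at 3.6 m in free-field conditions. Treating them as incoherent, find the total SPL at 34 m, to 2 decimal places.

Combined at 3.6 m: 10·log₁₀(10^(95.7/10)+10^(95.7/10)) = 98.710 dB SPL.
Then apply −20·log₁₀(34/3.6) = -19.504 dB → 79.21 dB SPL.

79.21 dB SPL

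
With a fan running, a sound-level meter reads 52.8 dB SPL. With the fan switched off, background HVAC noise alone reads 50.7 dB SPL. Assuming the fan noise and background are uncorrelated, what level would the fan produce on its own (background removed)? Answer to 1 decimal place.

48.6 dB SPL

Background correction is a power subtraction:
L_src = 10·log₁₀(10^(52.8/10) − 10^(50.7/10)) = 10·log₁₀(73060) = 48.6 dB SPL.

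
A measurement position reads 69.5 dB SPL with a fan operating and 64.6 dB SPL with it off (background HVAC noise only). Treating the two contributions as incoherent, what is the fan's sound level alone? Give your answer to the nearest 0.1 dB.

Background correction is a power subtraction:
L_src = 10·log₁₀(10^(69.5/10) − 10^(64.6/10)) = 10·log₁₀(6028000) = 67.8 dB SPL.

67.8 dB SPL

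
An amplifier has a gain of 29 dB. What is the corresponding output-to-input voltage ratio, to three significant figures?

28.2

Voltage ratio = 10^(dB/20).
10^(29/20) = 10^(1.450) = 28.2.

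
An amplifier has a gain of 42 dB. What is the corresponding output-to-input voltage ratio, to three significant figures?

126

Voltage ratio = 10^(dB/20).
10^(42/20) = 10^(2.100) = 126.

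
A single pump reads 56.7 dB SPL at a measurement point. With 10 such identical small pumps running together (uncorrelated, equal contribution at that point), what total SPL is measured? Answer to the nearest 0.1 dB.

10 equal incoherent sources raise the level by 10·log₁₀(10) = 10.00 dB.
L_total = 56.7 + 10.00 = 66.7 dB SPL.

66.7 dB SPL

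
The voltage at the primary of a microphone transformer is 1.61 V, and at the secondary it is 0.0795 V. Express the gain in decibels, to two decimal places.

For a voltage ratio, dB = 20·log₁₀(V₂/V₁).
20·log₁₀(0.0795/1.61) = 20·log₁₀(0.04938) = -26.13 dB.

-26.13 dB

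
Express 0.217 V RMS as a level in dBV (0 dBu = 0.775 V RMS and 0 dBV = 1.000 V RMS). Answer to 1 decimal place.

-13.3 dBV

dBV = 20·log₁₀(V / 1.000 V).
20·log₁₀(0.217/1.000) = -13.3 dBV.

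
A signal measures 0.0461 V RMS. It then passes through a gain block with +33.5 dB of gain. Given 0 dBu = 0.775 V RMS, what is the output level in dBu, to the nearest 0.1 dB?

Input level: 20·log₁₀(0.0461/0.775) = -24.51 dBu.
Output: -24.51 + 33.5 = +9.0 dBu.

+9.0 dBu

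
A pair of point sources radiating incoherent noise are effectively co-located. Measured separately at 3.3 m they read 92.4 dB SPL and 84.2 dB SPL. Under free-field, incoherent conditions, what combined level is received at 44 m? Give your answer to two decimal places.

70.51 dB SPL

Combined at 3.3 m: 10·log₁₀(10^(92.4/10)+10^(84.2/10)) = 93.012 dB SPL.
Then apply −20·log₁₀(44/3.3) = -22.499 dB → 70.51 dB SPL.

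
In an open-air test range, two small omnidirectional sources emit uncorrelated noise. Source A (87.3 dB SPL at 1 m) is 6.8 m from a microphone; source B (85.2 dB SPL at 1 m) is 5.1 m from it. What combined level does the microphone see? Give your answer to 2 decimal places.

At the listener: L_A = 87.3 − 20·log₁₀(6.8) = 70.650 dB; L_B = 85.2 − 20·log₁₀(5.1) = 71.049 dB.
Combined: 10·log₁₀(10^(70.650/10)+10^(71.049/10)) = 73.86 dB SPL.

73.86 dB SPL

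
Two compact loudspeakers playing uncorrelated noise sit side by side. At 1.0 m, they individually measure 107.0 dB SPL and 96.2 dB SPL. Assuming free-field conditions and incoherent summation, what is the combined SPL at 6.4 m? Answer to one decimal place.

91.2 dB SPL

Combined at 1.0 m: 10·log₁₀(10^(107.0/10)+10^(96.2/10)) = 107.35 dB SPL.
Then apply −20·log₁₀(6.4/1.0) = -16.12 dB → 91.2 dB SPL.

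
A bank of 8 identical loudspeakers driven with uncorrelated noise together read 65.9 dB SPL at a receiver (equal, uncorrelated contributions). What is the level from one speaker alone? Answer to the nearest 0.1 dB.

56.9 dB SPL

8 equal incoherent sources add 10·log₁₀(8) = 9.03 dB over one source.
L_one = 65.9 − 9.03 = 56.9 dB SPL.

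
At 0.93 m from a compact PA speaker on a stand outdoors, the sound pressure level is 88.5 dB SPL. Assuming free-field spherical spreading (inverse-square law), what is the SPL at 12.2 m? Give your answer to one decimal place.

66.1 dB SPL

Inverse-square spreading gives ΔL = −20·log₁₀(d₂/d₁).
ΔL = −20·log₁₀(12.2/0.93) = -22.36 dB, so L₂ = 88.5 + (-22.36) = 66.1 dB SPL.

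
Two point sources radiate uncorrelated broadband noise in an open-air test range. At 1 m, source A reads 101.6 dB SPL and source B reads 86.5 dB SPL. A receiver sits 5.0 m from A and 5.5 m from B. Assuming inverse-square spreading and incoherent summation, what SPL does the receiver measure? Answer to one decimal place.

87.7 dB SPL

At the listener: L_A = 101.6 − 20·log₁₀(5.0) = 87.62 dB; L_B = 86.5 − 20·log₁₀(5.5) = 71.69 dB.
Combined: 10·log₁₀(10^(87.62/10)+10^(71.69/10)) = 87.7 dB SPL.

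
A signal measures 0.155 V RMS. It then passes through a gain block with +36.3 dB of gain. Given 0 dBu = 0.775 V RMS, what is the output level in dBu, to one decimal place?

Input level: 20·log₁₀(0.155/0.775) = -13.98 dBu.
Output: -13.98 + 36.3 = +22.3 dBu.

+22.3 dBu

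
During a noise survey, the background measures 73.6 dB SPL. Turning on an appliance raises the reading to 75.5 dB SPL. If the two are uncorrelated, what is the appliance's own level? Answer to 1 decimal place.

Remove the background by subtracting linear intensities:
L_src = 10·log₁₀(10^(75.5/10) − 10^(73.6/10)) = 10·log₁₀(12570000) = 71.0 dB SPL.

71.0 dB SPL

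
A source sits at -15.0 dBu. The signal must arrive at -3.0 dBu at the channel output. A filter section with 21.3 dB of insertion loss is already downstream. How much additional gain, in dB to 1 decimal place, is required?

The required make-up gain is the shortfall in the dB sum.
G = -3.0 − (-15.0) + 21.3 = 33.3 dB.

33.3 dB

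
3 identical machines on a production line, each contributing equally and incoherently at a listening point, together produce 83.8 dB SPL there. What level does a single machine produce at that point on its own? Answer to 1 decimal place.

79.0 dB SPL

3 equal incoherent sources add 10·log₁₀(3) = 4.77 dB over one source.
L_one = 83.8 − 4.77 = 79.0 dB SPL.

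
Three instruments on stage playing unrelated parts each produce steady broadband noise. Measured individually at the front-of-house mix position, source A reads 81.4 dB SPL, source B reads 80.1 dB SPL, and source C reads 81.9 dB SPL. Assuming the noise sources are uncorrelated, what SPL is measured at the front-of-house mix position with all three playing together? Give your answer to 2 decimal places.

85.97 dB SPL

Incoherent sources sum as intensities:
L_total = 10·log₁₀(10^(81.4/10) + 10^(80.1/10) + 10^(81.9/10)) = 10·log₁₀(395200000) = 85.97 dB SPL.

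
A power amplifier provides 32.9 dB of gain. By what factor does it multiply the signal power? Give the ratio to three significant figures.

1950

Power ratio = 10^(dB/10).
10^(32.9/10) = 10^(3.290) = 1950.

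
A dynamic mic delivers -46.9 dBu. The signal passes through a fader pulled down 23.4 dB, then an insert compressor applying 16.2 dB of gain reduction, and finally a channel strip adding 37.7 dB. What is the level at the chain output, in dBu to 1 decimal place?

In dB, series stages simply add:
-46.9 − 23.4 − 16.2 + 37.7 = -48.8 dBu.

-48.8 dBu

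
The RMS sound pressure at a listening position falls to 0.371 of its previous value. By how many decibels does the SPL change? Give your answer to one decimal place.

Sound pressure is an amplitude quantity: ΔL = 20·log₁₀(p₂/p₁).
20·log₁₀(0.371) = -8.6 dB.

-8.6 dB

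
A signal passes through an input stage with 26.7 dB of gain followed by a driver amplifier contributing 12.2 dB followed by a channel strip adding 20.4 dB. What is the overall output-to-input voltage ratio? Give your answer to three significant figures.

923

Net gain = 26.7 + 12.2 + 20.4 = 59.3 dB.
Voltage ratio = 10^(59.3/20) = 923.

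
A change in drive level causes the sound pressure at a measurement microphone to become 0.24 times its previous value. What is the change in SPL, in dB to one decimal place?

SPL change from a pressure ratio uses the 20·log₁₀ form:
20·log₁₀(0.24) = -12.4 dB.

-12.4 dB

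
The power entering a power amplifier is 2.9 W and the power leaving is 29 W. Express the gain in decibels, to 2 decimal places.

10.00 dB

For a power ratio, dB = 10·log₁₀(P₂/P₁).
10·log₁₀(29/2.9) = 10·log₁₀(10.00) = 10.00 dB.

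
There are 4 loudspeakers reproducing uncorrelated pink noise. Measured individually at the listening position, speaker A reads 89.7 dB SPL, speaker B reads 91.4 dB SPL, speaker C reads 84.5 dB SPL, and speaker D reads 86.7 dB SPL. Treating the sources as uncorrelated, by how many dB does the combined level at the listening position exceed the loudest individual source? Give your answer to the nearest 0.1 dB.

3.5 dB

Add the sources as powers (linear), then convert back to dB:
L_total = 10·log₁₀(10^(89.7/10) + 10^(91.4/10) + 10^(84.5/10) + 10^(86.7/10)) = 94.86 dB SPL.
Excess over the loudest (91.4 dB): 94.86 − 91.4 = 3.5 dB.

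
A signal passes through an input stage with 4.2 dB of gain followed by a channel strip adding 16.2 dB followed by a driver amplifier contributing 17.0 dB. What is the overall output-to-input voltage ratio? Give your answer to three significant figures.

Net gain = 4.2 + 16.2 + 17.0 = 37.4 dB.
Voltage ratio = 10^(37.4/20) = 74.1.

74.1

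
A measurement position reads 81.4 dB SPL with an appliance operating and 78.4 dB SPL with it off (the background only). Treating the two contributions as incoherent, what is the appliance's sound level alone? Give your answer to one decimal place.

Subtract intensities: L_src = 10·log₁₀(10^(L_total/10) − 10^(L_bg/10)).
L_src = 10·log₁₀(10^(81.4/10) − 10^(78.4/10)) = 10·log₁₀(68860000) = 78.4 dB SPL.

78.4 dB SPL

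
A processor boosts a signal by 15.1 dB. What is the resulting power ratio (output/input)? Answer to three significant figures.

Power ratio = 10^(dB/10).
10^(15.1/10) = 10^(1.510) = 32.4.

32.4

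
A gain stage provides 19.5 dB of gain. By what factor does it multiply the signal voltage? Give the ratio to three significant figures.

Voltage ratio = 10^(dB/20).
10^(19.5/20) = 10^(0.9750) = 9.44.

9.44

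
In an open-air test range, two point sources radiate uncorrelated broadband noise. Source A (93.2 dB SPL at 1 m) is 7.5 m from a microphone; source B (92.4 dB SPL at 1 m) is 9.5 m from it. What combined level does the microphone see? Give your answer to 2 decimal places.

77.51 dB SPL

At the listener: L_A = 93.2 − 20·log₁₀(7.5) = 75.699 dB; L_B = 92.4 − 20·log₁₀(9.5) = 72.846 dB.
Combined: 10·log₁₀(10^(75.699/10)+10^(72.846/10)) = 77.51 dB SPL.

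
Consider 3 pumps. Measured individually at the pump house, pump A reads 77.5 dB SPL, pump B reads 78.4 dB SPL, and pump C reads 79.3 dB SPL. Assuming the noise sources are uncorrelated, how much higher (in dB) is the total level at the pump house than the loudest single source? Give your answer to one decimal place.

Add the sources as powers (linear), then convert back to dB:
L_total = 10·log₁₀(10^(77.5/10) + 10^(78.4/10) + 10^(79.3/10)) = 83.23 dB SPL.
Excess over the loudest (79.3 dB): 83.23 − 79.3 = 3.9 dB.

3.9 dB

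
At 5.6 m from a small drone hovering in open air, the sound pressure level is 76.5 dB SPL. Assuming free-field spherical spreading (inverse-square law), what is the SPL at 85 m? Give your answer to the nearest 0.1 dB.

Free-field point source: level drops by 20·log₁₀ of the distance ratio.
ΔL = −20·log₁₀(85/5.6) = -23.62 dB, so L₂ = 76.5 + (-23.62) = 52.9 dB SPL.

52.9 dB SPL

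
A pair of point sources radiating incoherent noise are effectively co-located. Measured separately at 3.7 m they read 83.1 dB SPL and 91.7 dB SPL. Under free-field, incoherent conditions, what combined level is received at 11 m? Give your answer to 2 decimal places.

Combined at 3.7 m: 10·log₁₀(10^(83.1/10)+10^(91.7/10)) = 92.262 dB SPL.
Then apply −20·log₁₀(11/3.7) = -9.464 dB → 82.80 dB SPL.

82.80 dB SPL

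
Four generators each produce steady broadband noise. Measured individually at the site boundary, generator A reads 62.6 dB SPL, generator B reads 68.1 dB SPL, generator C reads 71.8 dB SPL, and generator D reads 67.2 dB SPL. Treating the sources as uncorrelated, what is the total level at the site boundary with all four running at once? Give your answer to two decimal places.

74.57 dB SPL

Incoherent sources sum as intensities:
L_total = 10·log₁₀(10^(62.6/10) + 10^(68.1/10) + 10^(71.8/10) + 10^(67.2/10)) = 10·log₁₀(28660000) = 74.57 dB SPL.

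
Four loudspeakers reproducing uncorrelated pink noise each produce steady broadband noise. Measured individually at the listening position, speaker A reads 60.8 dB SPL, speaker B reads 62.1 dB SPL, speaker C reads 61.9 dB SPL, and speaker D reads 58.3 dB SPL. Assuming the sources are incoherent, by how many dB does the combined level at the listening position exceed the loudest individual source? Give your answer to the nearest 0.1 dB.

4.9 dB

Add the sources as powers (linear), then convert back to dB:
L_total = 10·log₁₀(10^(60.8/10) + 10^(62.1/10) + 10^(61.9/10) + 10^(58.3/10)) = 67.03 dB SPL.
Excess over the loudest (62.1 dB): 67.03 − 62.1 = 4.9 dB.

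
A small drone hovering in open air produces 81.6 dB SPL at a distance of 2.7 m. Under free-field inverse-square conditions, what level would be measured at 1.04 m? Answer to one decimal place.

For a point source in a free field, ΔL = −20·log₁₀(d₂/d₁).
ΔL = −20·log₁₀(1.04/2.7) = 8.29 dB, so L₂ = 81.6 + (8.29) = 89.9 dB SPL.

89.9 dB SPL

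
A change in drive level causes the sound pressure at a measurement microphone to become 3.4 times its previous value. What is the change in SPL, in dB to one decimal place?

10.6 dB

Sound pressure is an amplitude quantity: ΔL = 20·log₁₀(p₂/p₁).
20·log₁₀(3.4) = 10.6 dB.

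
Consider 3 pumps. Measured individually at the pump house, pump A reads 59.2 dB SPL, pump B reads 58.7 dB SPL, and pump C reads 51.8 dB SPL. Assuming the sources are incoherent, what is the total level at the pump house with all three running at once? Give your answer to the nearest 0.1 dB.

62.4 dB SPL

Add the sources as powers (linear), then convert back to dB:
L_total = 10·log₁₀(10^(59.2/10) + 10^(58.7/10) + 10^(51.8/10)) = 10·log₁₀(1724000) = 62.4 dB SPL.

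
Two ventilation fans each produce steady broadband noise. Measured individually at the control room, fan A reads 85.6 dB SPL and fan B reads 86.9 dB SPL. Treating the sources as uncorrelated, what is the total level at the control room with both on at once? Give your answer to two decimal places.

89.31 dB SPL

Uncorrelated sources add in intensity (power), not in dB.
L_total = 10·log₁₀(10^(85.6/10) + 10^(86.9/10)) = 10·log₁₀(852900000) = 89.31 dB SPL.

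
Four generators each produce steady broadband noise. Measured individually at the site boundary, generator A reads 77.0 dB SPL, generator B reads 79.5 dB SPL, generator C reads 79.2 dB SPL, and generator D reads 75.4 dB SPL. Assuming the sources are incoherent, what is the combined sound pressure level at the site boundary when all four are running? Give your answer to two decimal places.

84.10 dB SPL

Uncorrelated sources add in intensity (power), not in dB.
L_total = 10·log₁₀(10^(77.0/10) + 10^(79.5/10) + 10^(79.2/10) + 10^(75.4/10)) = 10·log₁₀(257100000) = 84.10 dB SPL.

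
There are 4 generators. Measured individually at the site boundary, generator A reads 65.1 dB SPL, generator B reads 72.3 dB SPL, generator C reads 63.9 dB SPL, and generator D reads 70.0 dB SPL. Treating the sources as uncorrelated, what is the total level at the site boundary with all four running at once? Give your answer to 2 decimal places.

Uncorrelated sources add in intensity (power), not in dB.
L_total = 10·log₁₀(10^(65.1/10) + 10^(72.3/10) + 10^(63.9/10) + 10^(70.0/10)) = 10·log₁₀(32670000) = 75.14 dB SPL.

75.14 dB SPL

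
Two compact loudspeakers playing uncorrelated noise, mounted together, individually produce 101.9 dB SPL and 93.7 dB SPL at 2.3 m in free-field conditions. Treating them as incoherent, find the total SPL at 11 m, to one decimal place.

Combined at 2.3 m: 10·log₁₀(10^(101.9/10)+10^(93.7/10)) = 102.51 dB SPL.
Then apply −20·log₁₀(11/2.3) = -13.59 dB → 88.9 dB SPL.

88.9 dB SPL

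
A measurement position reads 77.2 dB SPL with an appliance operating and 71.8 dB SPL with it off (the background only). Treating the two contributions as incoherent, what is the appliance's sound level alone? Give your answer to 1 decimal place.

Subtract intensities: L_src = 10·log₁₀(10^(L_total/10) − 10^(L_bg/10)).
L_src = 10·log₁₀(10^(77.2/10) − 10^(71.8/10)) = 10·log₁₀(37350000) = 75.7 dB SPL.

75.7 dB SPL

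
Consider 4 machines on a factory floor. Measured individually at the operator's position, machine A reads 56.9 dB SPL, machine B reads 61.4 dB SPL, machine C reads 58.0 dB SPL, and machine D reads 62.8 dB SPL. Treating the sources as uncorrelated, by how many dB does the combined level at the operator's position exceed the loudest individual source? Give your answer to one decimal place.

3.6 dB

Add the sources as powers (linear), then convert back to dB:
L_total = 10·log₁₀(10^(56.9/10) + 10^(61.4/10) + 10^(58.0/10) + 10^(62.8/10)) = 66.44 dB SPL.
Excess over the loudest (62.8 dB): 66.44 − 62.8 = 3.6 dB.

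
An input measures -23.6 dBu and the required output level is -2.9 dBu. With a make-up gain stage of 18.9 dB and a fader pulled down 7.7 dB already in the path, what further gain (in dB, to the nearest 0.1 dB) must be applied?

The required make-up gain is the shortfall in the dB sum.
G = -2.9 − (-23.6) − 18.9 + 7.7 = 9.5 dB.

9.5 dB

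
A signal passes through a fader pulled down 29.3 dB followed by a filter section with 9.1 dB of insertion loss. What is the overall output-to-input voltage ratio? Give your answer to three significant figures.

0.0120

Net gain = (−29.3) + (−9.1) = -38.4 dB.
Voltage ratio = 10^(-38.4/20) = 0.0120.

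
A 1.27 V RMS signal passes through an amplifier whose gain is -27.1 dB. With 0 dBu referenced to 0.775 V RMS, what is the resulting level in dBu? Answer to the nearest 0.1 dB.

-22.8 dBu

Input level: 20·log₁₀(1.27/0.775) = 4.29 dBu.
Output: 4.29 − 27.1 = -22.8 dBu.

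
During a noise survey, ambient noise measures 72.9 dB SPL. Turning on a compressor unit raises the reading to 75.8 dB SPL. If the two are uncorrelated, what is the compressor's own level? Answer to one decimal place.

Subtract intensities: L_src = 10·log₁₀(10^(L_total/10) − 10^(L_bg/10)).
L_src = 10·log₁₀(10^(75.8/10) − 10^(72.9/10)) = 10·log₁₀(18520000) = 72.7 dB SPL.

72.7 dB SPL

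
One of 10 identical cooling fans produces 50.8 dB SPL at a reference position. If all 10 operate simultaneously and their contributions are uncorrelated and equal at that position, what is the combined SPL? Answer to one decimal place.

60.8 dB SPL

10 equal incoherent sources raise the level by 10·log₁₀(10) = 10.00 dB.
L_total = 50.8 + 10.00 = 60.8 dB SPL.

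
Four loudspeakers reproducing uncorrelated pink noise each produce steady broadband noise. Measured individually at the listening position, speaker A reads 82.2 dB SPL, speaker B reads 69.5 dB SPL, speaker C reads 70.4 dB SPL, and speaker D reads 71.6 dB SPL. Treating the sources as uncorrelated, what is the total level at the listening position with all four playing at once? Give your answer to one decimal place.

Add the sources as powers (linear), then convert back to dB:
L_total = 10·log₁₀(10^(82.2/10) + 10^(69.5/10) + 10^(70.4/10) + 10^(71.6/10)) = 10·log₁₀(200300000) = 83.0 dB SPL.

83.0 dB SPL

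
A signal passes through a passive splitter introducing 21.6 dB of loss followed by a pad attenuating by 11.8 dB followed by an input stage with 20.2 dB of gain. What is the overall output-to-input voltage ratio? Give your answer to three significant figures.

Net gain = (−21.6) + (−11.8) + 20.2 = -13.2 dB.
Voltage ratio = 10^(-13.2/20) = 0.219.

0.219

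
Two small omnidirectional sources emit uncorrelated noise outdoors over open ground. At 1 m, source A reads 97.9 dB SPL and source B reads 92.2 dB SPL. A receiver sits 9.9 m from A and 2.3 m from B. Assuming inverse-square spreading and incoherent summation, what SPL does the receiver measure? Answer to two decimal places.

85.76 dB SPL

At the listener: L_A = 97.9 − 20·log₁₀(9.9) = 77.987 dB; L_B = 92.2 − 20·log₁₀(2.3) = 84.965 dB.
Combined: 10·log₁₀(10^(77.987/10)+10^(84.965/10)) = 85.76 dB SPL.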